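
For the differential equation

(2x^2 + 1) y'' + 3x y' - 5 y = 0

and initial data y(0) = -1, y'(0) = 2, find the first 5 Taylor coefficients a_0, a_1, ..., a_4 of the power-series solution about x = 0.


Ansatz: y(x) = sum_{n>=0} a_n x^n, so y'(x) = sum_{n>=1} n a_n x^(n-1) and y''(x) = sum_{n>=2} n(n-1) a_n x^(n-2).
Substitute into P(x) y'' + Q(x) y' + R(x) y = 0 with P(x) = 2x^2 + 1, Q(x) = 3x, R(x) = -5, and match powers of x.
Initial conditions: a_0 = -1, a_1 = 2.
Setting the coefficient of each power of x to zero and solving order by order (substituting the coefficients already found):
  x^0: 2 a_2 - 5 a_0 = 0  ->  2 a_2 = 5 a_0 = -5  ->  a_2 = -5/2
  x^1: 6 a_3 - 2 a_1 = 0  ->  6 a_3 = 2 a_1 = 4  ->  a_3 = 2/3
  x^2: 12 a_4 + 5 a_2 = 0  ->  12 a_4 = -5 a_2 = 25/2  ->  a_4 = 25/24
Truncated series: y(x) = -1 + 2 x - (5/2) x^2 + (2/3) x^3 + (25/24) x^4 + O(x^5).

a_0 = -1; a_1 = 2; a_2 = -5/2; a_3 = 2/3; a_4 = 25/24


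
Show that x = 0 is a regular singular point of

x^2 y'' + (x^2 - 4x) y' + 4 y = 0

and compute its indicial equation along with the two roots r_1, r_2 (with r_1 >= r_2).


Divide by x^2 to reach normal form y'' + P_1(x) y' + P_2(x) y = 0 with P_1(x) = 1 - 4/x and P_2(x) = 4/x^2.
x = 0 is a singular point because the y'-coefficient 1 - 4/x has a pole at x = 0 and the y-coefficient 4/x^2 has a pole at x = 0.
It is a regular singular point because x P_1(x) = p(x) = x - 4 and x^2 P_2(x) = q(x) = 4 are polynomials, hence analytic at x = 0.
p(0) = -4,  q(0) = 4.
Indicial equation: r(r-1) + p(0) r + q(0) = 0, i.e. r^2 + (p(0) - 1) r + q(0) = 0, i.e. r^2 - 5 r + 4 = 0.
Discriminant: (-5)^2 - 4(4) = 9, so r = (5 ± 3)/2.
Solving: r_1 = 4, r_2 = 1.

indicial: r^2 - 5 r + 4 = 0; roots r_1 = 4, r_2 = 1


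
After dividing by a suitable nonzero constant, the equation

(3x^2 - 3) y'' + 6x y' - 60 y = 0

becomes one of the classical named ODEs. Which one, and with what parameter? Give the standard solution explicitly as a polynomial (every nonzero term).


All three coefficients share the factor -3; dividing through by -3 gives  (1 - x^2) y'' - 2x y' + 20 y = 0.
This matches the Legendre equation (1 - x^2) y'' - 2x y' + n(n+1) y = 0 (note the -2x y' term) with n(n+1) = 20, so n = 4; the polynomial solution is P_4(x).
With y = sum_k a_k x^k, matching x^k gives (k+2)(k+1) a_{k+2} = [k(k+1) - n(n+1)] a_k = (k - 4)(k + 5) a_k. The right side vanishes at k = 4, so the series with the parity of 4 terminates at degree 4.
Standard normalization (P_n(1) = 1): leading coefficient (2n)!/(2^n (n!)^2) = 40320/(16*576) = 35/8, so a_4 = 35/8. Work downward with a_k = (k+1)(k+2) a_{k+2} / ((k - 4)(k + 5)):
  a_2 = (3)(4)(35/8) / ((2 - 4)(2 + 5)) = (105/2)/(-14) = -15/4
  a_0 = (1)(2)(-15/4) / ((0 - 4)(0 + 5)) = (-15/2)/(-20) = 3/8
Hence P_4(x) = 35 x^4/8 - 15 x^2/4 + 3/8.

P_4(x); series = 35 x^4/8 - 15 x^2/4 + 3/8


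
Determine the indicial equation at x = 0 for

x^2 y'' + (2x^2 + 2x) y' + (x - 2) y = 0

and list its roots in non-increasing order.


Divide by x^2 to reach normal form y'' + P_1(x) y' + P_2(x) y = 0 with P_1(x) = 2 + 2/x and P_2(x) = 1/x - 2/x^2.
x = 0 is a singular point because the y'-coefficient 2 + 2/x has a pole at x = 0 and the y-coefficient 1/x - 2/x^2 has a pole at x = 0.
It is a regular singular point because x P_1(x) = p(x) = 2x + 2 and x^2 P_2(x) = q(x) = x - 2 are polynomials, hence analytic at x = 0.
p(0) = 2,  q(0) = -2.
Indicial equation: r(r-1) + p(0) r + q(0) = 0, i.e. r^2 + (p(0) - 1) r + q(0) = 0, i.e. r^2 + 1 r - 2 = 0.
Discriminant: (1)^2 - 4(-2) = 9, so r = (-1 ± 3)/2.
Solving: r_1 = 1, r_2 = -2.

indicial: r^2 + 1 r - 2 = 0; roots r_1 = 1, r_2 = -2


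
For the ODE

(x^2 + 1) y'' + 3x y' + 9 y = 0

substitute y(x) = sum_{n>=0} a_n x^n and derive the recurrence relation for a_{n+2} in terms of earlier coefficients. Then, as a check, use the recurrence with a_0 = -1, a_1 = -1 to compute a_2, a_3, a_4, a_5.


Substitute y = sum_n a_n x^n.
(1 + 1 x^2) y'' contributes (n+2)(n+1) a_{n+2} + n(n-1) a_n at x^n.
3 x y'(x) contributes 3 n a_n at x^n.
9 y(x) contributes 9 a_n at x^n.
Matching x^n: (n+2)(n+1) a_{n+2} + (n(n-1) + 3 n + 9) a_n = 0.
Thus a_{n+2} = (-n(n-1) - 3 n - 9) / ((n+1)(n+2)) * a_n.

Check with a_0 = -1, a_1 = -1 (apply the recurrence for n = 0, 1, 2, 3): a_0 = -1, a_1 = -1, a_2 = 9/2, a_3 = 2, a_4 = -51/8, a_5 = -12/5.

a_(n+2) = (-n(n-1) - 3 n - 9) / ((n+1)(n+2)) * a_n; check: a_0 = -1, a_1 = -1, a_2 = 9/2, a_3 = 2, a_4 = -51/8, a_5 = -12/5


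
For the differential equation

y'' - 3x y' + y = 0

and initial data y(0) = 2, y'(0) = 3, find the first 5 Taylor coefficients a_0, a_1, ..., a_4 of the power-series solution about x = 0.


Ansatz: y(x) = sum_{n>=0} a_n x^n, so y'(x) = sum_{n>=1} n a_n x^(n-1) and y''(x) = sum_{n>=2} n(n-1) a_n x^(n-2).
Substitute into P(x) y'' + Q(x) y' + R(x) y = 0 with P(x) = 1, Q(x) = -3x, R(x) = 1, and match powers of x.
Initial conditions: a_0 = 2, a_1 = 3.
Setting the coefficient of each power of x to zero and solving order by order (substituting the coefficients already found):
  x^0: 2 a_2 + a_0 = 0  ->  2 a_2 = -a_0 = -2  ->  a_2 = -1
  x^1: 6 a_3 - 2 a_1 = 0  ->  6 a_3 = 2 a_1 = 6  ->  a_3 = 1
  x^2: 12 a_4 - 5 a_2 = 0  ->  12 a_4 = 5 a_2 = -5  ->  a_4 = -5/12
Truncated series: y(x) = 2 + 3 x - x^2 + x^3 - (5/12) x^4 + O(x^5).

a_0 = 2; a_1 = 3; a_2 = -1; a_3 = 1; a_4 = -5/12


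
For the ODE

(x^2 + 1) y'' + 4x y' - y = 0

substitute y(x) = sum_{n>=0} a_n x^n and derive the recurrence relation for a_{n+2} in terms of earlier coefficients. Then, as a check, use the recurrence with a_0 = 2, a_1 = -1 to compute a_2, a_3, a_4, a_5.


Substitute y = sum_n a_n x^n.
(1 + 1 x^2) y'' contributes (n+2)(n+1) a_{n+2} + n(n-1) a_n at x^n.
4 x y'(x) contributes 4 n a_n at x^n.
-y(x) contributes -1 a_n at x^n.
Matching x^n: (n+2)(n+1) a_{n+2} + (n(n-1) + 4 n - 1) a_n = 0.
Thus a_{n+2} = (-n(n-1) - 4 n + 1) / ((n+1)(n+2)) * a_n.

Check with a_0 = 2, a_1 = -1 (apply the recurrence for n = 0, 1, 2, 3): a_0 = 2, a_1 = -1, a_2 = 1, a_3 = 1/2, a_4 = -3/4, a_5 = -17/40.

a_(n+2) = (-n(n-1) - 4 n + 1) / ((n+1)(n+2)) * a_n; check: a_0 = 2, a_1 = -1, a_2 = 1, a_3 = 1/2, a_4 = -3/4, a_5 = -17/40


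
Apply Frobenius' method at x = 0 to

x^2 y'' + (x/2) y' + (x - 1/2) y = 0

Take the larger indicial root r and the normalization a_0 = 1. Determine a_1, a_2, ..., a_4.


Write in Frobenius form y'' + (p(x)/x) y' + (q(x)/x^2) y = 0:
  p(x) = 1/2,  q(x) = x - 1/2.
Indicial equation: r(r-1) + (1/2) r + (-1/2) = 0 -> roots r_1 = 1, r_2 = -1/2.
Take r = r_1 = 1. Let y(x) = x^r sum_{n>=0} a_n x^n with a_0 = 1.
Substitute y = x^r sum a_n x^n and match x^{r+n}. The recurrence is
  D(n) a_n + 1 a_{n-1} = 0,  where D(n) = (r+n)(r+n-1) + (1/2)(r+n) + (-1/2).
  a_n = -1 / D(n) * a_{n-1}.
Since the indicial polynomial factors as (r - r_1)(r - r_2), D(n) = (r_1 + n - r_1)(r_1 + n - r_2) = n(n + 3/2).
Evaluating step by step (a_0 = 1):
  n = 1: D(1) = 1(1 + 3/2) = 5/2; numerator = -1(1) = -1; a_1 = (-1)/(5/2) = -2/5
  n = 2: D(2) = 2(2 + 3/2) = 7; numerator = -1(-2/5) = 2/5; a_2 = (2/5)/(7) = 2/35
  n = 3: D(3) = 3(3 + 3/2) = 27/2; numerator = -1(2/35) = -2/35; a_3 = (-2/35)/(27/2) = -4/945
  n = 4: D(4) = 4(4 + 3/2) = 22; numerator = -1(-4/945) = 4/945; a_4 = (4/945)/(22) = 2/10395

r = 1; a_0 = 1; a_1 = -2/5; a_2 = 2/35; a_3 = -4/945; a_4 = 2/10395


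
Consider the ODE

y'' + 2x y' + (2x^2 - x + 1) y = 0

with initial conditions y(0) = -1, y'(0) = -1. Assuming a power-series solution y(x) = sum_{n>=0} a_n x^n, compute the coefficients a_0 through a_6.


Ansatz: y(x) = sum_{n>=0} a_n x^n, so y'(x) = sum_{n>=1} n a_n x^(n-1) and y''(x) = sum_{n>=2} n(n-1) a_n x^(n-2).
Substitute into P(x) y'' + Q(x) y' + R(x) y = 0 with P(x) = 1, Q(x) = 2x, R(x) = 2x^2 - x + 1, and match powers of x.
Initial conditions: a_0 = -1, a_1 = -1.
Setting the coefficient of each power of x to zero and solving order by order (substituting the coefficients already found):
  x^0: 2 a_2 + a_0 = 0  ->  2 a_2 = -a_0 = 1  ->  a_2 = 1/2
  x^1: 6 a_3 + 3 a_1 - a_0 = 0  ->  6 a_3 = -3 a_1 + a_0 = 2  ->  a_3 = 1/3
  x^2: 12 a_4 + 5 a_2 - a_1 + 2 a_0 = 0  ->  12 a_4 = -5 a_2 + a_1 - 2 a_0 = -3/2  ->  a_4 = -1/8
  x^3: 20 a_5 + 7 a_3 - a_2 + 2 a_1 = 0  ->  20 a_5 = -7 a_3 + a_2 - 2 a_1 = 1/6  ->  a_5 = 1/120
  x^4: 30 a_6 + 9 a_4 - a_3 + 2 a_2 = 0  ->  30 a_6 = -9 a_4 + a_3 - 2 a_2 = 11/24  ->  a_6 = 11/720
Truncated series: y(x) = -1 - x + (1/2) x^2 + (1/3) x^3 - (1/8) x^4 + (1/120) x^5 + (11/720) x^6 + O(x^7).

a_0 = -1; a_1 = -1; a_2 = 1/2; a_3 = 1/3; a_4 = -1/8; a_5 = 1/120; a_6 = 11/720


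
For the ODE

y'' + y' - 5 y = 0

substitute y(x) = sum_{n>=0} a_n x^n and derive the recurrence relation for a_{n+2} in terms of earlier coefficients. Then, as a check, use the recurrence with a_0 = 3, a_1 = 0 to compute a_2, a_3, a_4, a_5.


Substitute y = sum_n a_n x^n.
y''(x) has coefficient (n+2)(n+1) a_{n+2} at x^n;
y'(x) has coefficient (n+1) a_{n+1} at x^n;
-5 y(x) has coefficient -5 a_n at x^n.
Matching x^n: (n+2)(n+1) a_{n+2} + (n+1) a_{n+1} - 5 a_n = 0.
Thus a_{n+2} = [-(n+1) a_{n+1} + 5 a_n] / ((n+1)(n+2)).

Check with a_0 = 3, a_1 = 0 (apply the recurrence for n = 0, 1, 2, 3): a_0 = 3, a_1 = 0, a_2 = 15/2, a_3 = -5/2, a_4 = 15/4, a_5 = -11/8.

a_(n+2) = [-(n+1) a_(n+1) + 5 a_n] / ((n+1)(n+2)); check: a_0 = 3, a_1 = 0, a_2 = 15/2, a_3 = -5/2, a_4 = 15/4, a_5 = -11/8


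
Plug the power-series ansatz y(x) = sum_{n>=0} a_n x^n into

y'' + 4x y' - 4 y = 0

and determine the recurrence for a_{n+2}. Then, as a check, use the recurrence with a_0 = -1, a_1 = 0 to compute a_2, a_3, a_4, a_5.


Substitute y = sum_n a_n x^n.
y''(x) has coefficient (n+2)(n+1) a_{n+2} at x^n;
4 x y'(x) has coefficient 4 n a_n at x^n (shift);
-4 y(x) has coefficient -4 a_n at x^n.
Matching x^n: (n+2)(n+1) a_{n+2} + (4n - 4) a_n = 0.
Thus a_{n+2} = (-4n + 4) / ((n+1)(n+2)) * a_n.

Check with a_0 = -1, a_1 = 0 (apply the recurrence for n = 0, 1, 2, 3): a_0 = -1, a_1 = 0, a_2 = -2, a_3 = 0, a_4 = 2/3, a_5 = 0.

a_(n+2) = (-4n + 4) / ((n+1)(n+2)) * a_n; check: a_0 = -1, a_1 = 0, a_2 = -2, a_3 = 0, a_4 = 2/3, a_5 = 0


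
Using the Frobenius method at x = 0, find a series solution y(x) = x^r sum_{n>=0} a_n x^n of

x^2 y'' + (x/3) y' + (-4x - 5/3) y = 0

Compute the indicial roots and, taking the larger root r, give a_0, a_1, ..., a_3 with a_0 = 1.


Write in Frobenius form y'' + (p(x)/x) y' + (q(x)/x^2) y = 0:
  p(x) = 1/3,  q(x) = -4x - 5/3.
Indicial equation: r(r-1) + (1/3) r + (-5/3) = 0 -> roots r_1 = 5/3, r_2 = -1.
Take r = r_1 = 5/3. Let y(x) = x^r sum_{n>=0} a_n x^n with a_0 = 1.
Substitute y = x^r sum a_n x^n and match x^{r+n}. The recurrence is
  D(n) a_n - 4 a_{n-1} = 0,  where D(n) = (r+n)(r+n-1) + (1/3)(r+n) + (-5/3).
  a_n = 4 / D(n) * a_{n-1}.
Since the indicial polynomial factors as (r - r_1)(r - r_2), D(n) = (r_1 + n - r_1)(r_1 + n - r_2) = n(n + 8/3).
Evaluating step by step (a_0 = 1):
  n = 1: D(1) = 1(1 + 8/3) = 11/3; numerator = 4(1) = 4; a_1 = (4)/(11/3) = 12/11
  n = 2: D(2) = 2(2 + 8/3) = 28/3; numerator = 4(12/11) = 48/11; a_2 = (48/11)/(28/3) = 36/77
  n = 3: D(3) = 3(3 + 8/3) = 17; numerator = 4(36/77) = 144/77; a_3 = (144/77)/(17) = 144/1309

r = 5/3; a_0 = 1; a_1 = 12/11; a_2 = 36/77; a_3 = 144/1309


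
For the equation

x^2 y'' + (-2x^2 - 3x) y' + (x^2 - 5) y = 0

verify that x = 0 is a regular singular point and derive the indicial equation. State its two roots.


Divide by x^2 to reach normal form y'' + P_1(x) y' + P_2(x) y = 0 with P_1(x) = -2 - 3/x and P_2(x) = 1 - 5/x^2.
x = 0 is a singular point because the y'-coefficient -2 - 3/x has a pole at x = 0 and the y-coefficient 1 - 5/x^2 has a pole at x = 0.
It is a regular singular point because x P_1(x) = p(x) = -2x - 3 and x^2 P_2(x) = q(x) = x^2 - 5 are polynomials, hence analytic at x = 0.
p(0) = -3,  q(0) = -5.
Indicial equation: r(r-1) + p(0) r + q(0) = 0, i.e. r^2 + (p(0) - 1) r + q(0) = 0, i.e. r^2 - 4 r - 5 = 0.
Discriminant: (-4)^2 - 4(-5) = 36, so r = (4 ± 6)/2.
Solving: r_1 = 5, r_2 = -1.

indicial: r^2 - 4 r - 5 = 0; roots r_1 = 5, r_2 = -1


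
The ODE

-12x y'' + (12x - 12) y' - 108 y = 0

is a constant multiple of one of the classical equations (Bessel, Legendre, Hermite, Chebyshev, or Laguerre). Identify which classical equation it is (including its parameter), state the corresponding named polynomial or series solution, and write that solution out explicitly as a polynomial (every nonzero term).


All three coefficients share the factor -12; dividing through by -12 gives  x y'' + (1 - x) y' + 9 y = 0.
This matches the Laguerre equation x y'' + (1 - x) y' + n y = 0 with n = 9; the polynomial solution is L_9(x).
With y = sum_k a_k x^k, matching x^k gives (k+1)k a_{k+1} + (k+1) a_{k+1} - k a_k + n a_k = 0, i.e. (k+1)^2 a_{k+1} = (k - n) a_k = (k - 9) a_k. The right side vanishes at k = 9, so the series terminates at degree 9.
Standard normalization L_n(0) = 1 gives a_0 = 1. Work upward with a_{k+1} = (k - 9) a_k / (k+1)^2:
  a_1 = (0 - 9)(1) / 1^2 = -9/1 = -9
  a_2 = (1 - 9)(-9) / 2^2 = 72/4 = 18
  a_3 = (2 - 9)(18) / 3^2 = -126/9 = -14
  a_4 = (3 - 9)(-14) / 4^2 = 84/16 = 21/4
  a_5 = (4 - 9)(21/4) / 5^2 = (-105/4)/25 = -21/20
  a_6 = (5 - 9)(-21/20) / 6^2 = (21/5)/36 = 7/60
  a_7 = (6 - 9)(7/60) / 7^2 = (-7/20)/49 = -1/140
  a_8 = (7 - 9)(-1/140) / 8^2 = (1/70)/64 = 1/4480
  a_9 = (8 - 9)(1/4480) / 9^2 = (-1/4480)/81 = -1/362880
Hence L_9(x) = -x^9/362880 + x^8/4480 - x^7/140 + 7 x^6/60 - 21 x^5/20 + 21 x^4/4 - 14 x^3 + 18 x^2 - 9 x + 1.

L_9(x); series = -x^9/362880 + x^8/4480 - x^7/140 + 7 x^6/60 - 21 x^5/20 + 21 x^4/4 - 14 x^3 + 18 x^2 - 9 x + 1


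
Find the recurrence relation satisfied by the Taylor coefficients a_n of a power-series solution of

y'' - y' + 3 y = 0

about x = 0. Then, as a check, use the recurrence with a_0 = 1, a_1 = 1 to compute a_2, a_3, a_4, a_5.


Substitute y = sum_n a_n x^n.
y''(x) has coefficient (n+2)(n+1) a_{n+2} at x^n;
-y'(x) has coefficient -(n+1) a_{n+1} at x^n;
3 y(x) has coefficient 3 a_n at x^n.
Matching x^n: (n+2)(n+1) a_{n+2} - (n+1) a_{n+1} + 3 a_n = 0.
Thus a_{n+2} = [(n+1) a_{n+1} - 3 a_n] / ((n+1)(n+2)).

Check with a_0 = 1, a_1 = 1 (apply the recurrence for n = 0, 1, 2, 3): a_0 = 1, a_1 = 1, a_2 = -1, a_3 = -5/6, a_4 = 1/24, a_5 = 2/15.

a_(n+2) = [(n+1) a_(n+1) - 3 a_n] / ((n+1)(n+2)); check: a_0 = 1, a_1 = 1, a_2 = -1, a_3 = -5/6, a_4 = 1/24, a_5 = 2/15


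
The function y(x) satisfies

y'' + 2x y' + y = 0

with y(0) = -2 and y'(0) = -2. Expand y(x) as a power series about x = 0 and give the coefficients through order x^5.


Ansatz: y(x) = sum_{n>=0} a_n x^n, so y'(x) = sum_{n>=1} n a_n x^(n-1) and y''(x) = sum_{n>=2} n(n-1) a_n x^(n-2).
Substitute into P(x) y'' + Q(x) y' + R(x) y = 0 with P(x) = 1, Q(x) = 2x, R(x) = 1, and match powers of x.
Initial conditions: a_0 = -2, a_1 = -2.
Setting the coefficient of each power of x to zero and solving order by order (substituting the coefficients already found):
  x^0: 2 a_2 + a_0 = 0  ->  2 a_2 = -a_0 = 2  ->  a_2 = 1
  x^1: 6 a_3 + 3 a_1 = 0  ->  6 a_3 = -3 a_1 = 6  ->  a_3 = 1
  x^2: 12 a_4 + 5 a_2 = 0  ->  12 a_4 = -5 a_2 = -5  ->  a_4 = -5/12
  x^3: 20 a_5 + 7 a_3 = 0  ->  20 a_5 = -7 a_3 = -7  ->  a_5 = -7/20
Truncated series: y(x) = -2 - 2 x + x^2 + x^3 - (5/12) x^4 - (7/20) x^5 + O(x^6).

a_0 = -2; a_1 = -2; a_2 = 1; a_3 = 1; a_4 = -5/12; a_5 = -7/20


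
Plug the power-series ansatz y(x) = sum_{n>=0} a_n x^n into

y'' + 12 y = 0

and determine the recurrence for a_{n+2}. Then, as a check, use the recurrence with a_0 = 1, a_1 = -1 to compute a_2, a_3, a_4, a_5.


Substitute y = sum_n a_n x^n into y'' + (const) y = 0.
y''(x) = sum_{n>=0} (n+2)(n+1) a_{n+2} x^n.
The ODE becomes sum_n [(n+2)(n+1) a_{n+2} + 12 a_n] x^n = 0.
Setting each coefficient to zero gives the recurrence:
  (n+2)(n+1) a_{n+2} + 12 a_n = 0,
  a_{n+2} = -12 / ((n+1)(n+2)) a_n.

Check with a_0 = 1, a_1 = -1 (apply the recurrence for n = 0, 1, 2, 3): a_0 = 1, a_1 = -1, a_2 = -6, a_3 = 2, a_4 = 6, a_5 = -6/5.

a_{n+2} = -12/((n+1)(n+2)) * a_n; check: a_0 = 1, a_1 = -1, a_2 = -6, a_3 = 2, a_4 = 6, a_5 = -6/5


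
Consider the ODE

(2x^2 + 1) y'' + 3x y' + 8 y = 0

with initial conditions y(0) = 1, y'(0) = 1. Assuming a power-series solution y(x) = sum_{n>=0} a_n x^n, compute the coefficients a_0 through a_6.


Ansatz: y(x) = sum_{n>=0} a_n x^n, so y'(x) = sum_{n>=1} n a_n x^(n-1) and y''(x) = sum_{n>=2} n(n-1) a_n x^(n-2).
Substitute into P(x) y'' + Q(x) y' + R(x) y = 0 with P(x) = 2x^2 + 1, Q(x) = 3x, R(x) = 8, and match powers of x.
Initial conditions: a_0 = 1, a_1 = 1.
Setting the coefficient of each power of x to zero and solving order by order (substituting the coefficients already found):
  x^0: 2 a_2 + 8 a_0 = 0  ->  2 a_2 = -8 a_0 = -8  ->  a_2 = -4
  x^1: 6 a_3 + 11 a_1 = 0  ->  6 a_3 = -11 a_1 = -11  ->  a_3 = -11/6
  x^2: 12 a_4 + 18 a_2 = 0  ->  12 a_4 = -18 a_2 = 72  ->  a_4 = 6
  x^3: 20 a_5 + 29 a_3 = 0  ->  20 a_5 = -29 a_3 = 319/6  ->  a_5 = 319/120
  x^4: 30 a_6 + 44 a_4 = 0  ->  30 a_6 = -44 a_4 = -264  ->  a_6 = -44/5
Truncated series: y(x) = 1 + x - 4 x^2 - (11/6) x^3 + 6 x^4 + (319/120) x^5 - (44/5) x^6 + O(x^7).

a_0 = 1; a_1 = 1; a_2 = -4; a_3 = -11/6; a_4 = 6; a_5 = 319/120; a_6 = -44/5


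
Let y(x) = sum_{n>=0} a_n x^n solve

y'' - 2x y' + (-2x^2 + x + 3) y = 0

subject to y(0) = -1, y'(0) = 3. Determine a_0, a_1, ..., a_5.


Ansatz: y(x) = sum_{n>=0} a_n x^n, so y'(x) = sum_{n>=1} n a_n x^(n-1) and y''(x) = sum_{n>=2} n(n-1) a_n x^(n-2).
Substitute into P(x) y'' + Q(x) y' + R(x) y = 0 with P(x) = 1, Q(x) = -2x, R(x) = -2x^2 + x + 3, and match powers of x.
Initial conditions: a_0 = -1, a_1 = 3.
Setting the coefficient of each power of x to zero and solving order by order (substituting the coefficients already found):
  x^0: 2 a_2 + 3 a_0 = 0  ->  2 a_2 = -3 a_0 = 3  ->  a_2 = 3/2
  x^1: 6 a_3 + a_1 + a_0 = 0  ->  6 a_3 = -a_1 - a_0 = -2  ->  a_3 = -1/3
  x^2: 12 a_4 - a_2 + a_1 - 2 a_0 = 0  ->  12 a_4 = a_2 - a_1 + 2 a_0 = -7/2  ->  a_4 = -7/24
  x^3: 20 a_5 - 3 a_3 + a_2 - 2 a_1 = 0  ->  20 a_5 = 3 a_3 - a_2 + 2 a_1 = 7/2  ->  a_5 = 7/40
Truncated series: y(x) = -1 + 3 x + (3/2) x^2 - (1/3) x^3 - (7/24) x^4 + (7/40) x^5 + O(x^6).

a_0 = -1; a_1 = 3; a_2 = 3/2; a_3 = -1/3; a_4 = -7/24; a_5 = 7/40


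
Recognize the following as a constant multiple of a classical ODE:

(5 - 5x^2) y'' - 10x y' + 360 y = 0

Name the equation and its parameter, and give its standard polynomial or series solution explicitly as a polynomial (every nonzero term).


All three coefficients share the factor 5; dividing through by 5 gives  (1 - x^2) y'' - 2x y' + 72 y = 0.
This matches the Legendre equation (1 - x^2) y'' - 2x y' + n(n+1) y = 0 (note the -2x y' term) with n(n+1) = 72, so n = 8; the polynomial solution is P_8(x).
With y = sum_k a_k x^k, matching x^k gives (k+2)(k+1) a_{k+2} = [k(k+1) - n(n+1)] a_k = (k - 8)(k + 9) a_k. The right side vanishes at k = 8, so the series with the parity of 8 terminates at degree 8.
Standard normalization (P_n(1) = 1): leading coefficient (2n)!/(2^n (n!)^2) = 20922789888000/(256*1625702400) = 6435/128, so a_8 = 6435/128. Work downward with a_k = (k+1)(k+2) a_{k+2} / ((k - 8)(k + 9)):
  a_6 = (7)(8)(6435/128) / ((6 - 8)(6 + 9)) = (45045/16)/(-30) = -3003/32
  a_4 = (5)(6)(-3003/32) / ((4 - 8)(4 + 9)) = (-45045/16)/(-52) = 3465/64
  a_2 = (3)(4)(3465/64) / ((2 - 8)(2 + 9)) = (10395/16)/(-66) = -315/32
  a_0 = (1)(2)(-315/32) / ((0 - 8)(0 + 9)) = (-315/16)/(-72) = 35/128
Hence P_8(x) = 6435 x^8/128 - 3003 x^6/32 + 3465 x^4/64 - 315 x^2/32 + 35/128.

P_8(x); series = 6435 x^8/128 - 3003 x^6/32 + 3465 x^4/64 - 315 x^2/32 + 35/128


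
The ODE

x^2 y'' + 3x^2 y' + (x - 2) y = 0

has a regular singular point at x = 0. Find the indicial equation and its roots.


Divide by x^2 to reach normal form y'' + P_1(x) y' + P_2(x) y = 0 with P_1(x) = 3 and P_2(x) = 1/x - 2/x^2.
x = 0 is a singular point because the y-coefficient 1/x - 2/x^2 has a pole at x = 0.
It is a regular singular point because x P_1(x) = p(x) = 3x and x^2 P_2(x) = q(x) = x - 2 are polynomials, hence analytic at x = 0.
p(0) = 0,  q(0) = -2.
Indicial equation: r(r-1) + p(0) r + q(0) = 0, i.e. r^2 + (p(0) - 1) r + q(0) = 0, i.e. r^2 - 1 r - 2 = 0.
Discriminant: (-1)^2 - 4(-2) = 9, so r = (1 ± 3)/2.
Solving: r_1 = 2, r_2 = -1.

indicial: r^2 - 1 r - 2 = 0; roots r_1 = 2, r_2 = -1


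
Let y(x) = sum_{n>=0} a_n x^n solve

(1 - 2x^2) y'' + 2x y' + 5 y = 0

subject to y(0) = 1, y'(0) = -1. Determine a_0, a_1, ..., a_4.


Ansatz: y(x) = sum_{n>=0} a_n x^n, so y'(x) = sum_{n>=1} n a_n x^(n-1) and y''(x) = sum_{n>=2} n(n-1) a_n x^(n-2).
Substitute into P(x) y'' + Q(x) y' + R(x) y = 0 with P(x) = 1 - 2x^2, Q(x) = 2x, R(x) = 5, and match powers of x.
Initial conditions: a_0 = 1, a_1 = -1.
Setting the coefficient of each power of x to zero and solving order by order (substituting the coefficients already found):
  x^0: 2 a_2 + 5 a_0 = 0  ->  2 a_2 = -5 a_0 = -5  ->  a_2 = -5/2
  x^1: 6 a_3 + 7 a_1 = 0  ->  6 a_3 = -7 a_1 = 7  ->  a_3 = 7/6
  x^2: 12 a_4 + 5 a_2 = 0  ->  12 a_4 = -5 a_2 = 25/2  ->  a_4 = 25/24
Truncated series: y(x) = 1 - x - (5/2) x^2 + (7/6) x^3 + (25/24) x^4 + O(x^5).

a_0 = 1; a_1 = -1; a_2 = -5/2; a_3 = 7/6; a_4 = 25/24


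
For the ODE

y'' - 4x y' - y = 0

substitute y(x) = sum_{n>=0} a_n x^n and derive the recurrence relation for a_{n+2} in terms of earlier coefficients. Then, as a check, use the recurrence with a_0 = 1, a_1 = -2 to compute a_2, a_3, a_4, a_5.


Substitute y = sum_n a_n x^n.
y''(x) has coefficient (n+2)(n+1) a_{n+2} at x^n;
-4 x y'(x) has coefficient -4 n a_n at x^n (shift);
-y(x) has coefficient -1 a_n at x^n.
Matching x^n: (n+2)(n+1) a_{n+2} + (-4n - 1) a_n = 0.
Thus a_{n+2} = (4n + 1) / ((n+1)(n+2)) * a_n.

Check with a_0 = 1, a_1 = -2 (apply the recurrence for n = 0, 1, 2, 3): a_0 = 1, a_1 = -2, a_2 = 1/2, a_3 = -5/3, a_4 = 3/8, a_5 = -13/12.

a_(n+2) = (4n + 1) / ((n+1)(n+2)) * a_n; check: a_0 = 1, a_1 = -2, a_2 = 1/2, a_3 = -5/3, a_4 = 3/8, a_5 = -13/12


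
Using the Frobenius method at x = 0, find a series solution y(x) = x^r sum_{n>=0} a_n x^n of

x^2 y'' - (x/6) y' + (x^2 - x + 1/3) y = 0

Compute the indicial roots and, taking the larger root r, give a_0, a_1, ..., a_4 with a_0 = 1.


Write in Frobenius form y'' + (p(x)/x) y' + (q(x)/x^2) y = 0:
  p(x) = -1/6,  q(x) = x^2 - x + 1/3.
Indicial equation: r(r-1) + (-1/6) r + (1/3) = 0 -> roots r_1 = 2/3, r_2 = 1/2.
Take r = r_1 = 2/3. Let y(x) = x^r sum_{n>=0} a_n x^n with a_0 = 1.
Substitute y = x^r sum a_n x^n and match x^{r+n}. The recurrence is
  D(n) a_n - 1 a_{n-1} + 1 a_{n-2} = 0,  where D(n) = (r+n)(r+n-1) + (-1/6)(r+n) + (1/3).
  a_n = [1 a_{n-1} - 1 a_{n-2}] / D(n).
Since the indicial polynomial factors as (r - r_1)(r - r_2), D(n) = (r_1 + n - r_1)(r_1 + n - r_2) = n(n + 1/6).
Evaluating step by step (a_0 = 1):
  n = 1: D(1) = 1(1 + 1/6) = 7/6; numerator = 1(1) = 1; a_1 = (1)/(7/6) = 6/7
  n = 2: D(2) = 2(2 + 1/6) = 13/3; numerator = 1(6/7) - 1(1) = -1/7; a_2 = (-1/7)/(13/3) = -3/91
  n = 3: D(3) = 3(3 + 1/6) = 19/2; numerator = 1(-3/91) - 1(6/7) = -81/91; a_3 = (-81/91)/(19/2) = -162/1729
  n = 4: D(4) = 4(4 + 1/6) = 50/3; numerator = 1(-162/1729) - 1(-3/91) = -15/247; a_4 = (-15/247)/(50/3) = -9/2470

r = 2/3; a_0 = 1; a_1 = 6/7; a_2 = -3/91; a_3 = -162/1729; a_4 = -9/2470


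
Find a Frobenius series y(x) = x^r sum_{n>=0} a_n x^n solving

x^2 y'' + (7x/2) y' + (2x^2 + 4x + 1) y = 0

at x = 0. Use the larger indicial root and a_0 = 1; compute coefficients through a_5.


Write in Frobenius form y'' + (p(x)/x) y' + (q(x)/x^2) y = 0:
  p(x) = 7/2,  q(x) = 2x^2 + 4x + 1.
Indicial equation: r(r-1) + (7/2) r + (1) = 0 -> roots r_1 = -1/2, r_2 = -2.
Take r = r_1 = -1/2. Let y(x) = x^r sum_{n>=0} a_n x^n with a_0 = 1.
Substitute y = x^r sum a_n x^n and match x^{r+n}. The recurrence is
  D(n) a_n + 4 a_{n-1} + 2 a_{n-2} = 0,  where D(n) = (r+n)(r+n-1) + (7/2)(r+n) + (1).
  a_n = [-4 a_{n-1} - 2 a_{n-2}] / D(n).
Since the indicial polynomial factors as (r - r_1)(r - r_2), D(n) = (r_1 + n - r_1)(r_1 + n - r_2) = n(n + 3/2).
Evaluating step by step (a_0 = 1):
  n = 1: D(1) = 1(1 + 3/2) = 5/2; numerator = -4(1) = -4; a_1 = (-4)/(5/2) = -8/5
  n = 2: D(2) = 2(2 + 3/2) = 7; numerator = -4(-8/5) - 2(1) = 22/5; a_2 = (22/5)/(7) = 22/35
  n = 3: D(3) = 3(3 + 3/2) = 27/2; numerator = -4(22/35) - 2(-8/5) = 24/35; a_3 = (24/35)/(27/2) = 16/315
  n = 4: D(4) = 4(4 + 3/2) = 22; numerator = -4(16/315) - 2(22/35) = -92/63; a_4 = (-92/63)/(22) = -46/693
  n = 5: D(5) = 5(5 + 3/2) = 65/2; numerator = -4(-46/693) - 2(16/315) = 568/3465; a_5 = (568/3465)/(65/2) = 1136/225225

r = -1/2; a_0 = 1; a_1 = -8/5; a_2 = 22/35; a_3 = 16/315; a_4 = -46/693; a_5 = 1136/225225


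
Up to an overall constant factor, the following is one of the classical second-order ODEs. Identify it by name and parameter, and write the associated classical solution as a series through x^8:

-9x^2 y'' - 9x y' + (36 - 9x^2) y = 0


All three coefficients share the factor -9; dividing through by -9 gives  x^2 y'' + x y' + (x^2 - 4) y = 0.
This matches the Bessel equation x^2 y'' + x y' + (x^2 - nu^2) y = 0 with nu^2 = 4, so nu = 2; the solution bounded at x = 0 is J_2(x).
Frobenius at x = 0: indicial roots ±nu; for r = nu the recurrence k(k + 2nu) c_k = -c_{k-2} gives the standard series J_nu(x) = sum_{k>=0} (-1)^k / (k! (k+nu)!) (x/2)^(2k+nu). Evaluate the first 4 terms:
  k = 0: (-1)^0 / (0! * 2! * 2^2) x^2 = 1/(1*2*4) x^2 = (1/8) x^2
  k = 1: (-1)^1 / (1! * 3! * 2^4) x^4 = -1/(1*6*16) x^4 = (-1/96) x^4
  k = 2: (-1)^2 / (2! * 4! * 2^6) x^6 = 1/(2*24*64) x^6 = (1/3072) x^6
  k = 3: (-1)^3 / (3! * 5! * 2^8) x^8 = -1/(6*120*256) x^8 = (-1/184320) x^8
Hence J_2(x) = -x^8/184320 + x^6/3072 - x^4/96 + x^2/8 + ....

J_2(x); series = -x^8/184320 + x^6/3072 - x^4/96 + x^2/8


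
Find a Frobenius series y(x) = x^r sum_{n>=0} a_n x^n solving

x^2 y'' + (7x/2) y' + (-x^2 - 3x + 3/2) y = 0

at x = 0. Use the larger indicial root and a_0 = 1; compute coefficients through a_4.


Write in Frobenius form y'' + (p(x)/x) y' + (q(x)/x^2) y = 0:
  p(x) = 7/2,  q(x) = -x^2 - 3x + 3/2.
Indicial equation: r(r-1) + (7/2) r + (3/2) = 0 -> roots r_1 = -1, r_2 = -3/2.
Take r = r_1 = -1. Let y(x) = x^r sum_{n>=0} a_n x^n with a_0 = 1.
Substitute y = x^r sum a_n x^n and match x^{r+n}. The recurrence is
  D(n) a_n - 3 a_{n-1} - 1 a_{n-2} = 0,  where D(n) = (r+n)(r+n-1) + (7/2)(r+n) + (3/2).
  a_n = [3 a_{n-1} + 1 a_{n-2}] / D(n).
Since the indicial polynomial factors as (r - r_1)(r - r_2), D(n) = (r_1 + n - r_1)(r_1 + n - r_2) = n(n + 1/2).
Evaluating step by step (a_0 = 1):
  n = 1: D(1) = 1(1 + 1/2) = 3/2; numerator = 3(1) = 3; a_1 = (3)/(3/2) = 2
  n = 2: D(2) = 2(2 + 1/2) = 5; numerator = 3(2) + 1(1) = 7; a_2 = (7)/(5) = 7/5
  n = 3: D(3) = 3(3 + 1/2) = 21/2; numerator = 3(7/5) + 1(2) = 31/5; a_3 = (31/5)/(21/2) = 62/105
  n = 4: D(4) = 4(4 + 1/2) = 18; numerator = 3(62/105) + 1(7/5) = 111/35; a_4 = (111/35)/(18) = 37/210

r = -1; a_0 = 1; a_1 = 2; a_2 = 7/5; a_3 = 62/105; a_4 = 37/210


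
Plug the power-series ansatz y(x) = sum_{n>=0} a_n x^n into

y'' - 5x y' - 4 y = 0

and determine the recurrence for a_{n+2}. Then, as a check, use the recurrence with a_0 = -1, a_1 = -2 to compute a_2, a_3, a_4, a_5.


Substitute y = sum_n a_n x^n.
y''(x) has coefficient (n+2)(n+1) a_{n+2} at x^n;
-5 x y'(x) has coefficient -5 n a_n at x^n (shift);
-4 y(x) has coefficient -4 a_n at x^n.
Matching x^n: (n+2)(n+1) a_{n+2} + (-5n - 4) a_n = 0.
Thus a_{n+2} = (5n + 4) / ((n+1)(n+2)) * a_n.

Check with a_0 = -1, a_1 = -2 (apply the recurrence for n = 0, 1, 2, 3): a_0 = -1, a_1 = -2, a_2 = -2, a_3 = -3, a_4 = -7/3, a_5 = -57/20.

a_(n+2) = (5n + 4) / ((n+1)(n+2)) * a_n; check: a_0 = -1, a_1 = -2, a_2 = -2, a_3 = -3, a_4 = -7/3, a_5 = -57/20


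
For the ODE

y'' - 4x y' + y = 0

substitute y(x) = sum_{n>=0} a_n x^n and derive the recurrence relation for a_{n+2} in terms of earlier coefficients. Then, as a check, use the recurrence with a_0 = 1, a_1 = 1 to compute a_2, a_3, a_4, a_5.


Substitute y = sum_n a_n x^n.
y''(x) has coefficient (n+2)(n+1) a_{n+2} at x^n;
-4 x y'(x) has coefficient -4 n a_n at x^n (shift);
y(x) has coefficient 1 a_n at x^n.
Matching x^n: (n+2)(n+1) a_{n+2} + (-4n + 1) a_n = 0.
Thus a_{n+2} = (4n - 1) / ((n+1)(n+2)) * a_n.

Check with a_0 = 1, a_1 = 1 (apply the recurrence for n = 0, 1, 2, 3): a_0 = 1, a_1 = 1, a_2 = -1/2, a_3 = 1/2, a_4 = -7/24, a_5 = 11/40.

a_(n+2) = (4n - 1) / ((n+1)(n+2)) * a_n; check: a_0 = 1, a_1 = 1, a_2 = -1/2, a_3 = 1/2, a_4 = -7/24, a_5 = 11/40


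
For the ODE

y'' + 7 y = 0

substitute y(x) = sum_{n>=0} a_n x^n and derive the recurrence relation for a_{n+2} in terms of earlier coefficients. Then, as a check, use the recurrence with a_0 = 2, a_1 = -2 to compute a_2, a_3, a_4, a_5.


Substitute y = sum_n a_n x^n into y'' + (const) y = 0.
y''(x) = sum_{n>=0} (n+2)(n+1) a_{n+2} x^n.
The ODE becomes sum_n [(n+2)(n+1) a_{n+2} + 7 a_n] x^n = 0.
Setting each coefficient to zero gives the recurrence:
  (n+2)(n+1) a_{n+2} + 7 a_n = 0,
  a_{n+2} = -7 / ((n+1)(n+2)) a_n.

Check with a_0 = 2, a_1 = -2 (apply the recurrence for n = 0, 1, 2, 3): a_0 = 2, a_1 = -2, a_2 = -7, a_3 = 7/3, a_4 = 49/12, a_5 = -49/60.

a_{n+2} = -7/((n+1)(n+2)) * a_n; check: a_0 = 2, a_1 = -2, a_2 = -7, a_3 = 7/3, a_4 = 49/12, a_5 = -49/60


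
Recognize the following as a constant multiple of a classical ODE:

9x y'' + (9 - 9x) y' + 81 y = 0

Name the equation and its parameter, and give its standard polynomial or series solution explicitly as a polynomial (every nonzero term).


All three coefficients share the factor 9; dividing through by 9 gives  x y'' + (1 - x) y' + 9 y = 0.
This matches the Laguerre equation x y'' + (1 - x) y' + n y = 0 with n = 9; the polynomial solution is L_9(x).
With y = sum_k a_k x^k, matching x^k gives (k+1)k a_{k+1} + (k+1) a_{k+1} - k a_k + n a_k = 0, i.e. (k+1)^2 a_{k+1} = (k - n) a_k = (k - 9) a_k. The right side vanishes at k = 9, so the series terminates at degree 9.
Standard normalization L_n(0) = 1 gives a_0 = 1. Work upward with a_{k+1} = (k - 9) a_k / (k+1)^2:
  a_1 = (0 - 9)(1) / 1^2 = -9/1 = -9
  a_2 = (1 - 9)(-9) / 2^2 = 72/4 = 18
  a_3 = (2 - 9)(18) / 3^2 = -126/9 = -14
  a_4 = (3 - 9)(-14) / 4^2 = 84/16 = 21/4
  a_5 = (4 - 9)(21/4) / 5^2 = (-105/4)/25 = -21/20
  a_6 = (5 - 9)(-21/20) / 6^2 = (21/5)/36 = 7/60
  a_7 = (6 - 9)(7/60) / 7^2 = (-7/20)/49 = -1/140
  a_8 = (7 - 9)(-1/140) / 8^2 = (1/70)/64 = 1/4480
  a_9 = (8 - 9)(1/4480) / 9^2 = (-1/4480)/81 = -1/362880
Hence L_9(x) = -x^9/362880 + x^8/4480 - x^7/140 + 7 x^6/60 - 21 x^5/20 + 21 x^4/4 - 14 x^3 + 18 x^2 - 9 x + 1.

L_9(x); series = -x^9/362880 + x^8/4480 - x^7/140 + 7 x^6/60 - 21 x^5/20 + 21 x^4/4 - 14 x^3 + 18 x^2 - 9 x + 1


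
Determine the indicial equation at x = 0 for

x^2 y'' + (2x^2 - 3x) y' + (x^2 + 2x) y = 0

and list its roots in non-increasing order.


Divide by x^2 to reach normal form y'' + P_1(x) y' + P_2(x) y = 0 with P_1(x) = 2 - 3/x and P_2(x) = 1 + 2/x.
x = 0 is a singular point because the y'-coefficient 2 - 3/x has a pole at x = 0 and the y-coefficient 1 + 2/x has a pole at x = 0.
It is a regular singular point because x P_1(x) = p(x) = 2x - 3 and x^2 P_2(x) = q(x) = x^2 + 2x are polynomials, hence analytic at x = 0.
p(0) = -3,  q(0) = 0.
Indicial equation: r(r-1) + p(0) r + q(0) = 0, i.e. r^2 + (p(0) - 1) r + q(0) = 0, i.e. r^2 - 4 r = 0.
Discriminant: (-4)^2 - 4(0) = 16, so r = (4 ± 4)/2.
Solving: r_1 = 4, r_2 = 0.

indicial: r^2 - 4 r = 0; roots r_1 = 4, r_2 = 0


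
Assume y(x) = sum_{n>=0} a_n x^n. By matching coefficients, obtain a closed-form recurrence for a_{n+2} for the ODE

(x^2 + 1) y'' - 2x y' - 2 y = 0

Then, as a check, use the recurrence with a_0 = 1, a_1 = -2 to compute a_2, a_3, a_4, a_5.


Substitute y = sum_n a_n x^n.
(1 + 1 x^2) y'' contributes (n+2)(n+1) a_{n+2} + n(n-1) a_n at x^n.
-2 x y'(x) contributes -2 n a_n at x^n.
-2 y(x) contributes -2 a_n at x^n.
Matching x^n: (n+2)(n+1) a_{n+2} + (n(n-1) - 2 n - 2) a_n = 0.
Thus a_{n+2} = (-n(n-1) + 2 n + 2) / ((n+1)(n+2)) * a_n.

Check with a_0 = 1, a_1 = -2 (apply the recurrence for n = 0, 1, 2, 3): a_0 = 1, a_1 = -2, a_2 = 1, a_3 = -4/3, a_4 = 1/3, a_5 = -2/15.

a_(n+2) = (-n(n-1) + 2 n + 2) / ((n+1)(n+2)) * a_n; check: a_0 = 1, a_1 = -2, a_2 = 1, a_3 = -4/3, a_4 = 1/3, a_5 = -2/15


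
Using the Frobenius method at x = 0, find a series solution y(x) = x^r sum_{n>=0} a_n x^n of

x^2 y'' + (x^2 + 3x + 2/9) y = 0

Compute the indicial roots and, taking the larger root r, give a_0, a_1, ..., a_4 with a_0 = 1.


Write in Frobenius form y'' + (p(x)/x) y' + (q(x)/x^2) y = 0:
  p(x) = 0,  q(x) = x^2 + 3x + 2/9.
Indicial equation: r(r-1) + (0) r + (2/9) = 0 -> roots r_1 = 2/3, r_2 = 1/3.
Take r = r_1 = 2/3. Let y(x) = x^r sum_{n>=0} a_n x^n with a_0 = 1.
Substitute y = x^r sum a_n x^n and match x^{r+n}. The recurrence is
  D(n) a_n + 3 a_{n-1} + 1 a_{n-2} = 0,  where D(n) = (r+n)(r+n-1) + (0)(r+n) + (2/9).
  a_n = [-3 a_{n-1} - 1 a_{n-2}] / D(n).
Since the indicial polynomial factors as (r - r_1)(r - r_2), D(n) = (r_1 + n - r_1)(r_1 + n - r_2) = n(n + 1/3).
Evaluating step by step (a_0 = 1):
  n = 1: D(1) = 1(1 + 1/3) = 4/3; numerator = -3(1) = -3; a_1 = (-3)/(4/3) = -9/4
  n = 2: D(2) = 2(2 + 1/3) = 14/3; numerator = -3(-9/4) - 1(1) = 23/4; a_2 = (23/4)/(14/3) = 69/56
  n = 3: D(3) = 3(3 + 1/3) = 10; numerator = -3(69/56) - 1(-9/4) = -81/56; a_3 = (-81/56)/(10) = -81/560
  n = 4: D(4) = 4(4 + 1/3) = 52/3; numerator = -3(-81/560) - 1(69/56) = -447/560; a_4 = (-447/560)/(52/3) = -1341/29120

r = 2/3; a_0 = 1; a_1 = -9/4; a_2 = 69/56; a_3 = -81/560; a_4 = -1341/29120


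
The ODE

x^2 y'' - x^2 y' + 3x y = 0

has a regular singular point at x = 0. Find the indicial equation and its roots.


Divide by x^2 to reach normal form y'' + P_1(x) y' + P_2(x) y = 0 with P_1(x) = -1 and P_2(x) = 3/x.
x = 0 is a singular point because the y-coefficient 3/x has a pole at x = 0.
It is a regular singular point because x P_1(x) = p(x) = -x and x^2 P_2(x) = q(x) = 3x are polynomials, hence analytic at x = 0.
p(0) = 0,  q(0) = 0.
Indicial equation: r(r-1) + p(0) r + q(0) = 0, i.e. r^2 + (p(0) - 1) r + q(0) = 0, i.e. r^2 - 1 r = 0.
Discriminant: (-1)^2 - 4(0) = 1, so r = (1 ± 1)/2.
Solving: r_1 = 1, r_2 = 0.

indicial: r^2 - 1 r = 0; roots r_1 = 1, r_2 = 0


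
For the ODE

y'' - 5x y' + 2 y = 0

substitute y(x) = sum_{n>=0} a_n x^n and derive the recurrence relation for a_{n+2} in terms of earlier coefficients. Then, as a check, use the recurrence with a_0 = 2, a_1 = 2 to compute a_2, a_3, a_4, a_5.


Substitute y = sum_n a_n x^n.
y''(x) has coefficient (n+2)(n+1) a_{n+2} at x^n;
-5 x y'(x) has coefficient -5 n a_n at x^n (shift);
2 y(x) has coefficient 2 a_n at x^n.
Matching x^n: (n+2)(n+1) a_{n+2} + (-5n + 2) a_n = 0.
Thus a_{n+2} = (5n - 2) / ((n+1)(n+2)) * a_n.

Check with a_0 = 2, a_1 = 2 (apply the recurrence for n = 0, 1, 2, 3): a_0 = 2, a_1 = 2, a_2 = -2, a_3 = 1, a_4 = -4/3, a_5 = 13/20.

a_(n+2) = (5n - 2) / ((n+1)(n+2)) * a_n; check: a_0 = 2, a_1 = 2, a_2 = -2, a_3 = 1, a_4 = -4/3, a_5 = 13/20


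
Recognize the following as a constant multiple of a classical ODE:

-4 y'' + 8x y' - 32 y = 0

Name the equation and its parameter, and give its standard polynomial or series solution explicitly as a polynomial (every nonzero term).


All three coefficients share the factor -4; dividing through by -4 gives  y'' - 2x y' + 8 y = 0.
This matches the Hermite equation y'' - 2x y' + 2n y = 0 with 2n = 8, so n = 4; the polynomial solution is H_4(x).
With y = sum_k a_k x^k, matching x^k gives (k+2)(k+1) a_{k+2} = 2(k - n) a_k = 2(k - 4) a_k. The right side vanishes at k = 4, so the series with the parity of 4 terminates at degree 4.
Standard normalization: leading coefficient of H_n is 2^n, so a_4 = 2^4 = 16. Work downward with a_k = (k+1)(k+2) a_{k+2} / (2(k - n)):
  a_2 = (3)(4)(16) / (2(2 - 4)) = 192/(-4) = -48
  a_0 = (1)(2)(-48) / (2(0 - 4)) = -96/(-8) = 12
Hence H_4(x) = 16 x^4 - 48 x^2 + 12.

H_4(x); series = 16 x^4 - 48 x^2 + 12


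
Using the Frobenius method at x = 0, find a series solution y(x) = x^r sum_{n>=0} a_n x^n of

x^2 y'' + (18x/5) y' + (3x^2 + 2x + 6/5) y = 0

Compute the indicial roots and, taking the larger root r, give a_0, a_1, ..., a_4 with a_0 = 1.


Write in Frobenius form y'' + (p(x)/x) y' + (q(x)/x^2) y = 0:
  p(x) = 18/5,  q(x) = 3x^2 + 2x + 6/5.
Indicial equation: r(r-1) + (18/5) r + (6/5) = 0 -> roots r_1 = -3/5, r_2 = -2.
Take r = r_1 = -3/5. Let y(x) = x^r sum_{n>=0} a_n x^n with a_0 = 1.
Substitute y = x^r sum a_n x^n and match x^{r+n}. The recurrence is
  D(n) a_n + 2 a_{n-1} + 3 a_{n-2} = 0,  where D(n) = (r+n)(r+n-1) + (18/5)(r+n) + (6/5).
  a_n = [-2 a_{n-1} - 3 a_{n-2}] / D(n).
Since the indicial polynomial factors as (r - r_1)(r - r_2), D(n) = (r_1 + n - r_1)(r_1 + n - r_2) = n(n + 7/5).
Evaluating step by step (a_0 = 1):
  n = 1: D(1) = 1(1 + 7/5) = 12/5; numerator = -2(1) = -2; a_1 = (-2)/(12/5) = -5/6
  n = 2: D(2) = 2(2 + 7/5) = 34/5; numerator = -2(-5/6) - 3(1) = -4/3; a_2 = (-4/3)/(34/5) = -10/51
  n = 3: D(3) = 3(3 + 7/5) = 66/5; numerator = -2(-10/51) - 3(-5/6) = 295/102; a_3 = (295/102)/(66/5) = 1475/6732
  n = 4: D(4) = 4(4 + 7/5) = 108/5; numerator = -2(1475/6732) - 3(-10/51) = 505/3366; a_4 = (505/3366)/(108/5) = 2525/363528

r = -3/5; a_0 = 1; a_1 = -5/6; a_2 = -10/51; a_3 = 1475/6732; a_4 = 2525/363528


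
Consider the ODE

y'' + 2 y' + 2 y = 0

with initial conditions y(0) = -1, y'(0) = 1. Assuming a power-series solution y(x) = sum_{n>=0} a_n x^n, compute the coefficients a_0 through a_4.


Ansatz: y(x) = sum_{n>=0} a_n x^n, so y'(x) = sum_{n>=1} n a_n x^(n-1) and y''(x) = sum_{n>=2} n(n-1) a_n x^(n-2).
Substitute into P(x) y'' + Q(x) y' + R(x) y = 0 with P(x) = 1, Q(x) = 2, R(x) = 2, and match powers of x.
Initial conditions: a_0 = -1, a_1 = 1.
Setting the coefficient of each power of x to zero and solving order by order (substituting the coefficients already found):
  x^0: 2 a_2 + 2 a_1 + 2 a_0 = 0  ->  2 a_2 = -2 a_1 - 2 a_0 = 0  ->  a_2 = 0
  x^1: 6 a_3 + 4 a_2 + 2 a_1 = 0  ->  6 a_3 = -4 a_2 - 2 a_1 = -2  ->  a_3 = -1/3
  x^2: 12 a_4 + 6 a_3 + 2 a_2 = 0  ->  12 a_4 = -6 a_3 - 2 a_2 = 2  ->  a_4 = 1/6
Truncated series: y(x) = -1 + x - (1/3) x^3 + (1/6) x^4 + O(x^5).

a_0 = -1; a_1 = 1; a_2 = 0; a_3 = -1/3; a_4 = 1/6


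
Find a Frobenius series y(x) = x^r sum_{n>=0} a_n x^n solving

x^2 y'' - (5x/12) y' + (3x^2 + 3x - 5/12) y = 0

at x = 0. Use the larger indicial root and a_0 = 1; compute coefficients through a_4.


Write in Frobenius form y'' + (p(x)/x) y' + (q(x)/x^2) y = 0:
  p(x) = -5/12,  q(x) = 3x^2 + 3x - 5/12.
Indicial equation: r(r-1) + (-5/12) r + (-5/12) = 0 -> roots r_1 = 5/3, r_2 = -1/4.
Take r = r_1 = 5/3. Let y(x) = x^r sum_{n>=0} a_n x^n with a_0 = 1.
Substitute y = x^r sum a_n x^n and match x^{r+n}. The recurrence is
  D(n) a_n + 3 a_{n-1} + 3 a_{n-2} = 0,  where D(n) = (r+n)(r+n-1) + (-5/12)(r+n) + (-5/12).
  a_n = [-3 a_{n-1} - 3 a_{n-2}] / D(n).
Since the indicial polynomial factors as (r - r_1)(r - r_2), D(n) = (r_1 + n - r_1)(r_1 + n - r_2) = n(n + 23/12).
Evaluating step by step (a_0 = 1):
  n = 1: D(1) = 1(1 + 23/12) = 35/12; numerator = -3(1) = -3; a_1 = (-3)/(35/12) = -36/35
  n = 2: D(2) = 2(2 + 23/12) = 47/6; numerator = -3(-36/35) - 3(1) = 3/35; a_2 = (3/35)/(47/6) = 18/1645
  n = 3: D(3) = 3(3 + 23/12) = 59/4; numerator = -3(18/1645) - 3(-36/35) = 5022/1645; a_3 = (5022/1645)/(59/4) = 20088/97055
  n = 4: D(4) = 4(4 + 23/12) = 71/3; numerator = -3(20088/97055) - 3(18/1645) = -270/413; a_4 = (-270/413)/(71/3) = -810/29323

r = 5/3; a_0 = 1; a_1 = -36/35; a_2 = 18/1645; a_3 = 20088/97055; a_4 = -810/29323


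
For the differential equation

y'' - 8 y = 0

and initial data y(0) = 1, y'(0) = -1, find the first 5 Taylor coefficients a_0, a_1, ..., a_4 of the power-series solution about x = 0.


Ansatz: y(x) = sum_{n>=0} a_n x^n, so y'(x) = sum_{n>=1} n a_n x^(n-1) and y''(x) = sum_{n>=2} n(n-1) a_n x^(n-2).
Substitute into P(x) y'' + Q(x) y' + R(x) y = 0 with P(x) = 1, Q(x) = 0, R(x) = -8, and match powers of x.
Initial conditions: a_0 = 1, a_1 = -1.
Setting the coefficient of each power of x to zero and solving order by order (substituting the coefficients already found):
  x^0: 2 a_2 - 8 a_0 = 0  ->  2 a_2 = 8 a_0 = 8  ->  a_2 = 4
  x^1: 6 a_3 - 8 a_1 = 0  ->  6 a_3 = 8 a_1 = -8  ->  a_3 = -4/3
  x^2: 12 a_4 - 8 a_2 = 0  ->  12 a_4 = 8 a_2 = 32  ->  a_4 = 8/3
Truncated series: y(x) = 1 - x + 4 x^2 - (4/3) x^3 + (8/3) x^4 + O(x^5).

a_0 = 1; a_1 = -1; a_2 = 4; a_3 = -4/3; a_4 = 8/3
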